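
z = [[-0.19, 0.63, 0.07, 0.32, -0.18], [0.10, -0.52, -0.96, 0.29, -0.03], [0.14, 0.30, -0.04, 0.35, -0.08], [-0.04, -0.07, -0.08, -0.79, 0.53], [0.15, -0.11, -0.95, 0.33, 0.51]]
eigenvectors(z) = [[-0.24+0.00j,  (0.92+0j),  (0.65+0j),  (0.65-0j),  -0.06+0.00j], [(0.68+0j),  -0.36+0.00j,  0.14+0.50j,  (0.14-0.5j),  -0.00+0.00j], [0.08+0.00j,  (0.07+0j),  (0.23-0.33j),  (0.23+0.33j),  (0.07+0j)], [-0.63+0.00j,  -0.16+0.00j,  (0.06-0.16j),  0.06+0.16j,  (0.36+0j)], [(0.27+0j),  -0.06+0.00j,  (0.3-0.15j),  (0.3+0.15j),  (0.93+0j)]]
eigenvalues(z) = [(-0.95+0j), (-0.47+0j), (-0.08+0.42j), (-0.08-0.42j), (0.55+0j)]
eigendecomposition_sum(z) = [[-0.05+0.00j, (-0+0j), 0.08-0.00j, -0.29-0.00j, (0.11-0j)], [0.14-0.00j, (0.01-0j), (-0.23+0j), (0.83+0j), (-0.3+0j)], [0.02-0.00j, 0.00-0.00j, (-0.03+0j), 0.10+0.00j, -0.03+0.00j], [(-0.13+0j), -0.01+0.00j, 0.22-0.00j, -0.76-0.00j, (0.27-0j)], [0.06-0.00j, -0j, (-0.09+0j), (0.33+0j), (-0.12+0j)]] + [[-0.24-0.00j, (0.5-0j), 0.61-0.00j, 0.59-0.00j, (-0.3+0j)], [0.09+0.00j, (-0.2+0j), (-0.24+0j), (-0.23+0j), (0.12-0j)], [-0.02-0.00j, 0.04-0.00j, (0.04-0j), 0.04-0.00j, -0.02+0.00j], [(0.04+0j), -0.09+0.00j, -0.11+0.00j, (-0.1+0j), (0.05-0j)], [0.02+0.00j, (-0.03+0j), (-0.04+0j), (-0.04+0j), (0.02-0j)]] + [[0.05+0.10j,(0.06+0.23j),-0.33+0.22j,(0.01+0.2j),0.03-0.09j], [(-0.07+0.06j),-0.17+0.10j,(-0.24-0.21j),(-0.15+0.05j),(0.08-0j)], [(0.07+0.01j),0.14+0.05j,-0.00+0.25j,(0.11+0.06j),(-0.04-0.04j)], [0.03-0.00j,0.06+0.01j,0.02+0.10j,(0.05+0.01j),-0.02-0.01j], [(0.05+0.04j),(0.08+0.09j),-0.10+0.18j,0.05+0.09j,(-0.01-0.05j)]] + [[(0.05-0.1j), (0.06-0.23j), (-0.33-0.22j), 0.01-0.20j, 0.03+0.09j], [(-0.07-0.06j), -0.17-0.10j, -0.24+0.21j, (-0.15-0.05j), (0.08+0j)], [(0.07-0.01j), (0.14-0.05j), -0.00-0.25j, (0.11-0.06j), (-0.04+0.04j)], [(0.03+0j), 0.06-0.01j, (0.02-0.1j), (0.05-0.01j), -0.02+0.01j], [0.05-0.04j, 0.08-0.09j, (-0.1-0.18j), (0.05-0.09j), (-0.01+0.05j)]] + [[0.00-0.00j, (0.02-0j), 0.04-0.00j, -0j, (-0.04+0j)], [0.00-0.00j, -0j, 0.00-0.00j, -0j, (-0+0j)], [-0.00+0.00j, (-0.02+0j), (-0.05+0j), (-0+0j), (0.05-0j)], [-0.01+0.00j, (-0.09+0j), -0.24+0.00j, (-0.02+0j), (0.24-0j)], [(-0.02+0j), (-0.24+0j), -0.61+0.00j, -0.06+0.00j, 0.62-0.00j]]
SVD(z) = [[0.18, 0.49, -0.55, 0.65, 0.09], [-0.70, 0.10, 0.4, 0.5, -0.31], [-0.0, 0.38, -0.25, -0.39, -0.8], [-0.02, -0.78, -0.45, 0.26, -0.35], [-0.69, 0.05, -0.52, -0.34, 0.35]] @ diag([1.5559184275179077, 1.156676175372553, 0.6843388035483831, 0.28354876710204935, 0.1276658563148459]) @ [[-0.13,  0.36,  0.86,  -0.23,  -0.24],[0.01,  0.36,  -0.05,  0.82,  -0.44],[0.07,  -0.79,  0.18,  0.05,  -0.58],[-0.66,  0.18,  -0.41,  -0.36,  -0.48],[-0.73,  -0.3,  0.23,  0.38,  0.42]]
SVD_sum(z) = [[-0.04, 0.1, 0.24, -0.06, -0.07], [0.14, -0.39, -0.94, 0.25, 0.26], [0.00, -0.00, -0.01, 0.0, 0.00], [0.00, -0.01, -0.03, 0.01, 0.01], [0.14, -0.38, -0.93, 0.25, 0.26]] + [[0.00,0.2,-0.03,0.46,-0.25],[0.00,0.04,-0.01,0.09,-0.05],[0.0,0.16,-0.02,0.36,-0.19],[-0.01,-0.33,0.05,-0.74,0.40],[0.0,0.02,-0.00,0.05,-0.03]] + [[-0.03, 0.3, -0.07, -0.02, 0.22], [0.02, -0.21, 0.05, 0.01, -0.16], [-0.01, 0.13, -0.03, -0.01, 0.1], [-0.02, 0.24, -0.06, -0.01, 0.18], [-0.03, 0.28, -0.07, -0.02, 0.21]] + [[-0.12, 0.03, -0.07, -0.07, -0.09], [-0.09, 0.03, -0.06, -0.05, -0.07], [0.07, -0.02, 0.04, 0.04, 0.05], [-0.05, 0.01, -0.03, -0.03, -0.04], [0.06, -0.02, 0.04, 0.03, 0.05]] + [[-0.01, -0.0, 0.00, 0.0, 0.00], [0.03, 0.01, -0.01, -0.02, -0.02], [0.08, 0.03, -0.02, -0.04, -0.04], [0.03, 0.01, -0.01, -0.02, -0.02], [-0.03, -0.01, 0.01, 0.02, 0.02]]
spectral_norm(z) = 1.56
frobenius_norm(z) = 2.08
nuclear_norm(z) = 3.81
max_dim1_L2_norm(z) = 1.14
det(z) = 0.04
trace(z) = -1.03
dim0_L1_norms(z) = [0.62, 1.63, 2.1, 2.08, 1.33]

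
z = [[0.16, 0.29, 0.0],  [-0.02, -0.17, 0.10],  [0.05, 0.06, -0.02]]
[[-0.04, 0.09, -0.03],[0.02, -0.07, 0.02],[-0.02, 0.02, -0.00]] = z@[[-0.38, -0.03, 0.18], [0.06, 0.31, -0.20], [0.22, -0.2, -0.09]]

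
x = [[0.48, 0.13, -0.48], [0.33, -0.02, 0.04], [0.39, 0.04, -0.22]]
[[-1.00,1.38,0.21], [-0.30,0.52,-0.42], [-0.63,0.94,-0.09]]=x @ [[-1.04, 1.71, -1.07], [-0.45, -0.72, 0.35], [0.92, -1.37, -1.41]]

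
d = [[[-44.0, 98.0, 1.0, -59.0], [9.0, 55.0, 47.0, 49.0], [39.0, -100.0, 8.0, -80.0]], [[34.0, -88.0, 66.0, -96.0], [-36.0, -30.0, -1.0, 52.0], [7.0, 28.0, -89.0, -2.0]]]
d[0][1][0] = 9.0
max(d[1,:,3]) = 52.0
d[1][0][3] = -96.0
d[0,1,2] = 47.0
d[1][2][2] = -89.0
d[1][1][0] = -36.0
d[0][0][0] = -44.0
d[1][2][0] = 7.0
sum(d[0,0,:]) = -4.0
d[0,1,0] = 9.0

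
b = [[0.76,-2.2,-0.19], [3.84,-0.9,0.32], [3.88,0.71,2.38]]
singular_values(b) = [5.85, 2.7, 0.91]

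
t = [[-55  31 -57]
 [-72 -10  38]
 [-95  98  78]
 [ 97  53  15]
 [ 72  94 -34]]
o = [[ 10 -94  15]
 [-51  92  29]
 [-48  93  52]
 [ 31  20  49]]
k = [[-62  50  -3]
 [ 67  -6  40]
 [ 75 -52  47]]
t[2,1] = 98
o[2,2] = 52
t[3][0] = 97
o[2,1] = 93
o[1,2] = 29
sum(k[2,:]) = 70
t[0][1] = 31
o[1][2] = 29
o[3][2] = 49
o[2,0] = -48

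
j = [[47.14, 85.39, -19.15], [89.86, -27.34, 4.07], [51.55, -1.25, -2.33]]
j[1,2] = 4.07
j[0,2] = -19.15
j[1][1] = -27.34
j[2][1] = -1.25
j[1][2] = 4.07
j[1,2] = 4.07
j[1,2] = 4.07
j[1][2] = 4.07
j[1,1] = -27.34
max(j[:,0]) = 89.86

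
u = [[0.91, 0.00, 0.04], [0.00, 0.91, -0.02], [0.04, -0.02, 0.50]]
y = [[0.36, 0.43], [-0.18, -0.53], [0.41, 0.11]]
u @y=[[0.34, 0.4],[-0.17, -0.48],[0.22, 0.08]]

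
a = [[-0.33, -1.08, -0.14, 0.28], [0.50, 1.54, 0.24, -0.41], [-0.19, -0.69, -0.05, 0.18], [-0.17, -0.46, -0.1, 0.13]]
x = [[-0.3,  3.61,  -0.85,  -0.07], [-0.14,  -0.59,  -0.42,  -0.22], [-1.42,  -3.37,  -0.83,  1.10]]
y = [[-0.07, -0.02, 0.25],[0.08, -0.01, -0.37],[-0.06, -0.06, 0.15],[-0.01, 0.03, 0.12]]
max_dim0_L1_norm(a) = 3.77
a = y @ x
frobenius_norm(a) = 2.24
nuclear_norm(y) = 0.58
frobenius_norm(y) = 0.51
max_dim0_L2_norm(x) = 4.97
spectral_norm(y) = 0.50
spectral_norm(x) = 5.10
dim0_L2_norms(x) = [1.46, 4.97, 1.26, 1.12]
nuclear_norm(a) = 2.32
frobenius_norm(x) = 5.45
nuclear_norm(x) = 7.45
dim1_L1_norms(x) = [4.83, 1.37, 6.72]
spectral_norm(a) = 2.24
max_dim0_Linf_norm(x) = 3.61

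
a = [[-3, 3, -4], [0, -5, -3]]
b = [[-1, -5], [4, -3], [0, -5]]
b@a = [[3, 22, 19], [-12, 27, -7], [0, 25, 15]]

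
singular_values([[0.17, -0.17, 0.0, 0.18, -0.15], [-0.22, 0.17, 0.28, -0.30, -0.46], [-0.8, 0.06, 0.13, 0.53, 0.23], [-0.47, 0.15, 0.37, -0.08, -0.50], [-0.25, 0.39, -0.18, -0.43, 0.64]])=[1.11, 1.05, 0.84, 0.0, 0.0]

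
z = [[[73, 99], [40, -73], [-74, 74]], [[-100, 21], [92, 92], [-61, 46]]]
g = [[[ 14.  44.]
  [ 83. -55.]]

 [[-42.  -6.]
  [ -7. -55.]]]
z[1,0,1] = 21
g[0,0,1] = 44.0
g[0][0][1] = 44.0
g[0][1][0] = 83.0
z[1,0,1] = 21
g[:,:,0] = [[14.0, 83.0], [-42.0, -7.0]]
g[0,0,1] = 44.0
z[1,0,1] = 21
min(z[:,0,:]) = -100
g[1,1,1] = -55.0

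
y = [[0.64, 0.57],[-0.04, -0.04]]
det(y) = -0.00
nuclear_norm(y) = 0.86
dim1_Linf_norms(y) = [0.64, 0.04]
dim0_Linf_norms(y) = [0.64, 0.57]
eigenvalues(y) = [0.6, -0.0]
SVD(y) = [[-1.0, 0.07], [0.07, 1.00]] @ diag([0.8588884515584565, 0.003260027533167309]) @ [[-0.75, -0.67],[0.67, -0.75]]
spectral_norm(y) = 0.86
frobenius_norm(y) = 0.86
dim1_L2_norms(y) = [0.86, 0.06]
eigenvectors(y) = [[1.00, -0.66], [-0.06, 0.75]]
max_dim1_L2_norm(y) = 0.86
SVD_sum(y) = [[0.64,0.57], [-0.04,-0.04]] + [[0.00, -0.0],[0.0, -0.00]]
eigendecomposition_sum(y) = [[0.64, 0.57], [-0.04, -0.04]] + [[0.0,0.0], [-0.00,-0.00]]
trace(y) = 0.60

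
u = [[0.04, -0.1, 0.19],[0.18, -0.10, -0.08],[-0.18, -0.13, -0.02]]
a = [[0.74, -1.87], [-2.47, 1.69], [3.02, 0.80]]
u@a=[[0.85, -0.09], [0.14, -0.57], [0.13, 0.1]]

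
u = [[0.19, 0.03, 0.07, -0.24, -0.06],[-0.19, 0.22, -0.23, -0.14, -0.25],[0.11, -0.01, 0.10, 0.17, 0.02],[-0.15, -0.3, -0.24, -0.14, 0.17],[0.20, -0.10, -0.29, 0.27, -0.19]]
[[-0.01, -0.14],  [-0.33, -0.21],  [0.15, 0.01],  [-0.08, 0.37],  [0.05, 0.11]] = u @ [[0.37,-0.19], [-0.32,-0.93], [0.4,-0.19], [0.36,0.19], [0.18,0.25]]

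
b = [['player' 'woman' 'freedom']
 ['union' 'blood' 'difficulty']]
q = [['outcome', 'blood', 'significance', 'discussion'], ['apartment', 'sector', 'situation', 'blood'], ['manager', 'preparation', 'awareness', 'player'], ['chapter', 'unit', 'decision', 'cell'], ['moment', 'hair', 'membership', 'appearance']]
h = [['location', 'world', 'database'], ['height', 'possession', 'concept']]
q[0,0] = 'outcome'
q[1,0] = 'apartment'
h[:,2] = ['database', 'concept']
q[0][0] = 'outcome'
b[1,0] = 'union'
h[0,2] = 'database'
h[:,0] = ['location', 'height']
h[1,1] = 'possession'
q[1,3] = 'blood'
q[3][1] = 'unit'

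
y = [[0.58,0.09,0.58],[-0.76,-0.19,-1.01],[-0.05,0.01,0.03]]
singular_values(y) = [1.52, 0.12, 0.0]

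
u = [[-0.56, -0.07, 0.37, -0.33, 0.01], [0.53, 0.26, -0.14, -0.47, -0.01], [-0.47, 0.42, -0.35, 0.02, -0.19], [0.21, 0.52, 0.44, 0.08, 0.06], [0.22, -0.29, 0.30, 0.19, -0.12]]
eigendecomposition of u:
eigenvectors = [[0.08-0.08j, 0.08+0.08j, 0.13-0.53j, (0.13+0.53j), -0.22+0.00j], [(-0.03-0.62j), -0.03+0.62j, -0.21+0.15j, -0.21-0.15j, 0.16+0.00j], [-0.27-0.17j, (-0.27+0.17j), (0.62+0j), (0.62-0j), -0.19+0.00j], [-0.64+0.00j, (-0.64-0j), (-0.19-0.11j), (-0.19+0.11j), -0.03+0.00j], [-0.00+0.29j, -0.00-0.29j, -0.43-0.16j, (-0.43+0.16j), 0.95+0.00j]]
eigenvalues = [(0.27+0.62j), (0.27-0.62j), (-0.47+0.55j), (-0.47-0.55j), (-0.28+0j)]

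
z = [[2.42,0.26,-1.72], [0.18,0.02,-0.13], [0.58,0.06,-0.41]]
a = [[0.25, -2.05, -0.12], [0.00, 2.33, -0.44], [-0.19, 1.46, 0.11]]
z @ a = [[0.93, -6.87, -0.59],  [0.07, -0.51, -0.04],  [0.22, -1.65, -0.14]]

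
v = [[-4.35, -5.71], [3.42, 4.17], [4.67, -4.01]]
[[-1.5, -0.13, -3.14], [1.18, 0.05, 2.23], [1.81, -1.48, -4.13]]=v@ [[0.37, -0.18, -0.25], [-0.02, 0.16, 0.74]]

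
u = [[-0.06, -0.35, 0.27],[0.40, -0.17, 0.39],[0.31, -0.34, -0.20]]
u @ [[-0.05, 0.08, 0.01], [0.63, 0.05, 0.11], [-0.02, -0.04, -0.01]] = [[-0.22, -0.03, -0.04], [-0.13, 0.01, -0.02], [-0.23, 0.02, -0.03]]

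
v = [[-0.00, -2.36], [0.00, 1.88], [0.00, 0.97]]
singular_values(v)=[3.17, -0.0]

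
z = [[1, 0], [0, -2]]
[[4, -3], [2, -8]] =z @ [[4, -3], [-1, 4]]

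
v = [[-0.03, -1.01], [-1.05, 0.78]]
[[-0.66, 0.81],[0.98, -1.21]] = v@ [[-0.44, 0.54], [0.67, -0.82]]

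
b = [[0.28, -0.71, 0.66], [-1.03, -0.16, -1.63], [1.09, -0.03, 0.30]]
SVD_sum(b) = [[0.46, -0.03, 0.56],[-1.21, 0.09, -1.47],[0.59, -0.04, 0.71]] + [[-0.35, -0.44, 0.26],[-0.00, -0.0, 0.00],[0.27, 0.33, -0.20]] + [[0.18, -0.24, -0.16], [0.18, -0.25, -0.16], [0.23, -0.32, -0.21]]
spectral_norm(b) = 2.24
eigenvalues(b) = [(1.7+0j), (-0.64+0.51j), (-0.64-0.51j)]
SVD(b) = [[-0.32, 0.80, -0.51], [0.85, 0.01, -0.52], [-0.41, -0.61, -0.68]] @ diag([2.235360309552961, 0.7798069335020523, 0.6599738123118367]) @ [[-0.63, 0.05, -0.77], [-0.57, -0.70, 0.43], [-0.52, 0.71, 0.47]]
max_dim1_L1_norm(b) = 2.82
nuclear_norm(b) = 3.68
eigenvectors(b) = [[0.56+0.00j, 0.20+0.48j, 0.20-0.48j], [-0.70+0.00j, 0.68+0.00j, 0.68-0.00j], [0.45+0.00j, (0.07-0.52j), 0.07+0.52j]]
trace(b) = 0.42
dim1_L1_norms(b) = [1.65, 2.82, 1.42]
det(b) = 1.15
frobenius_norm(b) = 2.46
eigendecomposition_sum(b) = [[(0.76+0j), (-0.3+0j), (0.71+0j)], [-0.95+0.00j, (0.38+0j), -0.89-0.00j], [(0.61+0j), (-0.24+0j), (0.57+0j)]] + [[(-0.24+0.07j), -0.20-0.14j, -0.02-0.30j], [-0.04+0.32j, -0.27+0.18j, (-0.37-0.12j)], [0.24+0.06j, 0.11+0.23j, -0.13+0.27j]] + [[-0.24-0.07j, -0.20+0.14j, -0.02+0.30j], [-0.04-0.32j, (-0.27-0.18j), (-0.37+0.12j)], [(0.24-0.06j), (0.11-0.23j), -0.13-0.27j]]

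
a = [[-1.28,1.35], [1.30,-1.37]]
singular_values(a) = [2.65, 0.0]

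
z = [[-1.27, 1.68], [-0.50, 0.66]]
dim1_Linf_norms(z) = [1.68, 0.66]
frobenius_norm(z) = 2.26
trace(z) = -0.61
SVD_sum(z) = [[-1.27, 1.68], [-0.50, 0.66]] + [[0.0, 0.00], [-0.00, -0.00]]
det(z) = 0.00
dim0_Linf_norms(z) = [1.27, 1.68]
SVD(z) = [[-0.93, -0.37],[-0.37, 0.93]] @ diag([2.2629404250440706, 0.0007954252706254768]) @ [[0.60, -0.80], [-0.80, -0.60]]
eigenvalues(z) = [-0.61, -0.0]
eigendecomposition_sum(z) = [[-1.27, 1.69], [-0.5, 0.67]] + [[0.00, -0.01], [0.0, -0.01]]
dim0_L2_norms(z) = [1.36, 1.8]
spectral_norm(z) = 2.26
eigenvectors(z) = [[-0.93, -0.8],[-0.37, -0.6]]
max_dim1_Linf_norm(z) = 1.68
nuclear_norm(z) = 2.26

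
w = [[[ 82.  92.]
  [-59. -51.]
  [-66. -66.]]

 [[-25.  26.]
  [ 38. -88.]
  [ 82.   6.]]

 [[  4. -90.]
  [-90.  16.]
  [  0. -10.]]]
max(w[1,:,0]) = 82.0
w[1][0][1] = 26.0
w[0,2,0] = -66.0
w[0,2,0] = -66.0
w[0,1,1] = -51.0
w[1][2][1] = 6.0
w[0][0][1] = 92.0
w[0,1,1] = -51.0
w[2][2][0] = 0.0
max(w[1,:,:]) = 82.0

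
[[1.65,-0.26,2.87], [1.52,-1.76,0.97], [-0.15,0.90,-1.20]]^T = [[1.65, 1.52, -0.15],  [-0.26, -1.76, 0.90],  [2.87, 0.97, -1.2]]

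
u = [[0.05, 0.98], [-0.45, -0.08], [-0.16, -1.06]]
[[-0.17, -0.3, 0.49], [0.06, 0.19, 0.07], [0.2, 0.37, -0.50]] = u@[[-0.11, -0.38, -0.24],[-0.17, -0.29, 0.51]]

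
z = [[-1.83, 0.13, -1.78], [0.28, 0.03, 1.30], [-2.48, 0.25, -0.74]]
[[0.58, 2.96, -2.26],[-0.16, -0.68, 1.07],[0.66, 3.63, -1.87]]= z @ [[-0.2, -1.29, 0.47], [0.38, 0.91, -0.63], [-0.09, -0.27, 0.74]]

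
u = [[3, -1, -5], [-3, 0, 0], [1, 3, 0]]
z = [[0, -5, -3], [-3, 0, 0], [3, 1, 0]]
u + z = [[3, -6, -8], [-6, 0, 0], [4, 4, 0]]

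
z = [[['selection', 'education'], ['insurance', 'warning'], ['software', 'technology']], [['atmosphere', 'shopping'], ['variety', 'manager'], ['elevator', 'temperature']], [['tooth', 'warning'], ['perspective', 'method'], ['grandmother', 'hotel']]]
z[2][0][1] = 'warning'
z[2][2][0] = 'grandmother'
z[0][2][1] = 'technology'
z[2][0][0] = 'tooth'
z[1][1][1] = 'manager'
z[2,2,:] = ['grandmother', 'hotel']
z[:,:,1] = [['education', 'warning', 'technology'], ['shopping', 'manager', 'temperature'], ['warning', 'method', 'hotel']]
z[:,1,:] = [['insurance', 'warning'], ['variety', 'manager'], ['perspective', 'method']]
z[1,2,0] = 'elevator'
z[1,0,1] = 'shopping'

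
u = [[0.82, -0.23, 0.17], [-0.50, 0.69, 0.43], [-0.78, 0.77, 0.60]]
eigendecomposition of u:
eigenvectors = [[-0.03, 0.47, -0.37], [0.63, 0.61, -0.74], [0.78, 0.64, 0.56]]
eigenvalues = [1.25, 0.75, 0.11]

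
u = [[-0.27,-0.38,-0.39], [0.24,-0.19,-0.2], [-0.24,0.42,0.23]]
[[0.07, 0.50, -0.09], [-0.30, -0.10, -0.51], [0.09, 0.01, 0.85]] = u @ [[-0.88, -0.93, -1.24], [-1.1, -0.32, 1.54], [1.5, -0.33, -0.42]]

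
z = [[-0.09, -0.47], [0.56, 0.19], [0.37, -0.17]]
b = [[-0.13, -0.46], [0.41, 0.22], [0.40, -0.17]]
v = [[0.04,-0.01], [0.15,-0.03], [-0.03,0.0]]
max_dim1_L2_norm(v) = 0.15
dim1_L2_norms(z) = [0.48, 0.59, 0.41]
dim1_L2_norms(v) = [0.04, 0.15, 0.03]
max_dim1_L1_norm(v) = 0.18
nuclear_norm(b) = 1.12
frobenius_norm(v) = 0.16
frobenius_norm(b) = 0.80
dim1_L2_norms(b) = [0.48, 0.47, 0.43]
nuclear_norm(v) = 0.17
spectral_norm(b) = 0.64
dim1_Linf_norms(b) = [0.46, 0.41, 0.4]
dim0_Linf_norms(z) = [0.56, 0.47]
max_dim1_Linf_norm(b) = 0.46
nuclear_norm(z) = 1.20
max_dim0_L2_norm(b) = 0.59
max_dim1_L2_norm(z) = 0.59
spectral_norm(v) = 0.16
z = v + b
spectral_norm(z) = 0.70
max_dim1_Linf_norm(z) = 0.56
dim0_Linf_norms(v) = [0.15, 0.03]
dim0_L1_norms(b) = [0.94, 0.85]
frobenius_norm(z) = 0.86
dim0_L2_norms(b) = [0.59, 0.54]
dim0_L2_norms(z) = [0.68, 0.53]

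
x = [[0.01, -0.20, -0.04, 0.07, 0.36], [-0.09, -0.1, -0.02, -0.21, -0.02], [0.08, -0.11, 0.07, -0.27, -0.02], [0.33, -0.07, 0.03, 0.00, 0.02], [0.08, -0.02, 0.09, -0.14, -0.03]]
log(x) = [[(-1.58+0.02j), (-2.23+0.3j), 0.19-0.42j, (-1.11+0.09j), 1.04+0.38j], [(1.14+0.07j), -2.60+1.22j, (3.05-1.75j), -1.45+0.37j, (-4.57+1.58j)], [(1.62-0.05j), (3.06-0.84j), (-2.38+1.2j), -0.07-0.25j, (-1.44-1.08j)], [(1.64-0.04j), 2.42-0.69j, (-0.38+0.98j), -0.92-0.21j, -0.15-0.88j], [0.31+0.04j, 0.09+0.71j, 2.00-1.01j, -0.16+0.22j, -4.32+0.91j]]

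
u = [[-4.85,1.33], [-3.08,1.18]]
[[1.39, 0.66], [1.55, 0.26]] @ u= [[-8.77, 2.63], [-8.32, 2.37]]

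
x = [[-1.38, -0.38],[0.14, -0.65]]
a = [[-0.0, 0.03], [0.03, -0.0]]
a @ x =[[0.00, -0.02], [-0.04, -0.01]]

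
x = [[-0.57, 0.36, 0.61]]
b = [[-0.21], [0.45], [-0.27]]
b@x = [[0.12,  -0.08,  -0.13],[-0.26,  0.16,  0.27],[0.15,  -0.1,  -0.16]]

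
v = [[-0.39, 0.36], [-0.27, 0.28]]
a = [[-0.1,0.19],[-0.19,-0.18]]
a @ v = [[-0.01, 0.02], [0.12, -0.12]]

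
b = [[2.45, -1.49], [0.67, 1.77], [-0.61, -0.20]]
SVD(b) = [[-0.98, -0.14], [0.18, -0.95], [0.13, 0.27]] @ diag([2.9253390492855202, 1.9128228999897732]) @ [[-0.8, 0.59], [-0.59, -0.80]]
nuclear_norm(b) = 4.84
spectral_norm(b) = 2.93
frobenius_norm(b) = 3.50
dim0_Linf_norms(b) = [2.45, 1.77]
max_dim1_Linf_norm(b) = 2.45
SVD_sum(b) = [[2.30,  -1.7], [-0.41,  0.31], [-0.30,  0.22]] + [[0.15, 0.21], [1.08, 1.46], [-0.31, -0.42]]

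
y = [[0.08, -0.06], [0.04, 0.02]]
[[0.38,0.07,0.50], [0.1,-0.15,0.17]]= y@[[3.41,-1.86,5.11], [-1.72,-3.65,-1.58]]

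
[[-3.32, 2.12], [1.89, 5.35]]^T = [[-3.32,1.89], [2.12,5.35]]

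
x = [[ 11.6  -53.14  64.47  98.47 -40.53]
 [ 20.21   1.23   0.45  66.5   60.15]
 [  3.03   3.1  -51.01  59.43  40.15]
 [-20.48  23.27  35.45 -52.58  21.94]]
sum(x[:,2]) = 49.36000000000001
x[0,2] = 64.47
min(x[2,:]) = -51.01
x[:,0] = [11.6, 20.21, 3.03, -20.48]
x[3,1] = 23.27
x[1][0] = 20.21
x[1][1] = 1.23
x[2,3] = 59.43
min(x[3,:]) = -52.58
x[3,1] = 23.27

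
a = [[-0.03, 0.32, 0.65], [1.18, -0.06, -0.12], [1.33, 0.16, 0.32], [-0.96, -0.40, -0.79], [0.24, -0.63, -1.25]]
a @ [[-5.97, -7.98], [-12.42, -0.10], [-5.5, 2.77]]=[[-7.37, 2.01], [-5.64, -9.74], [-11.69, -9.74], [15.04, 5.51], [13.27, -5.31]]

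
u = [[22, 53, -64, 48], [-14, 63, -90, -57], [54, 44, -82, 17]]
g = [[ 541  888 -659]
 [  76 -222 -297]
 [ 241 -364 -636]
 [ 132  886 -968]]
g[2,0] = 241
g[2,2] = -636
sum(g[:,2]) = -2560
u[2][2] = -82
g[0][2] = -659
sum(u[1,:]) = -98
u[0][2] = -64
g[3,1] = 886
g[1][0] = 76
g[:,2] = [-659, -297, -636, -968]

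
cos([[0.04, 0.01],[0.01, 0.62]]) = [[1.00, -0.0], [-0.00, 0.81]]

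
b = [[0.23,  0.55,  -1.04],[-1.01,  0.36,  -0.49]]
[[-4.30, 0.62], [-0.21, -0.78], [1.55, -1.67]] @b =[[-1.62, -2.14, 4.17],[0.74, -0.4, 0.60],[2.04, 0.25, -0.79]]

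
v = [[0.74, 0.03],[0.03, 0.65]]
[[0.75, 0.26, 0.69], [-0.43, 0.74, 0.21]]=v@[[1.04, 0.30, 0.92], [-0.71, 1.12, 0.28]]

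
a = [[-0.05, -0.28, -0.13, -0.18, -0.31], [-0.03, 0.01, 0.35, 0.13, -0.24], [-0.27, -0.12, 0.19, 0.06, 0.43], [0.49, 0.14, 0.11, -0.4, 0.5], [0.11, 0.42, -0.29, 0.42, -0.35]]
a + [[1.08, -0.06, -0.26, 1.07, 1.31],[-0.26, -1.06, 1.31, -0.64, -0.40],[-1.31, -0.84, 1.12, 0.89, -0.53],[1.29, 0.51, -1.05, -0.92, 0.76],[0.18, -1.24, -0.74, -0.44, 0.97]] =[[1.03, -0.34, -0.39, 0.89, 1.00], [-0.29, -1.05, 1.66, -0.51, -0.64], [-1.58, -0.96, 1.31, 0.95, -0.10], [1.78, 0.65, -0.94, -1.32, 1.26], [0.29, -0.82, -1.03, -0.02, 0.62]]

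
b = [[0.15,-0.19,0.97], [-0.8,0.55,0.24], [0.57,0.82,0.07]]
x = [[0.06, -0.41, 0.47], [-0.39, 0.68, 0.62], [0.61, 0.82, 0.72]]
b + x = [[0.21, -0.6, 1.44], [-1.19, 1.23, 0.86], [1.18, 1.64, 0.79]]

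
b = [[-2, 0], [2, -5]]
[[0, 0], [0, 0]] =b @ [[0, 0], [0, 0]]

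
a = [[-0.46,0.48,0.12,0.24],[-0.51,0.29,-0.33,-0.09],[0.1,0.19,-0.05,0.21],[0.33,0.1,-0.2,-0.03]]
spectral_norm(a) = 0.92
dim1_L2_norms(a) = [0.72, 0.68, 0.3, 0.4]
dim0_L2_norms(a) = [0.77, 0.6, 0.41, 0.33]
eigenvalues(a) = [(0.15+0.49j), (0.15-0.49j), (-0.42+0j), (-0.14+0j)]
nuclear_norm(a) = 1.88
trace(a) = -0.25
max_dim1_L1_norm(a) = 1.3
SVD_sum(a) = [[-0.53, 0.39, -0.06, 0.1],[-0.47, 0.34, -0.06, 0.09],[-0.05, 0.04, -0.01, 0.01],[0.15, -0.11, 0.02, -0.03]] + [[0.07, 0.08, 0.17, 0.16], [-0.08, -0.1, -0.21, -0.21], [0.05, 0.05, 0.12, 0.12], [-0.01, -0.01, -0.02, -0.02]] + [[-0.00, -0.00, 0.00, -0.0], [0.05, 0.05, -0.05, 0.01], [0.12, 0.13, -0.14, 0.04], [0.18, 0.20, -0.21, 0.06]] + [[0.01, 0.02, 0.01, -0.02], [-0.00, -0.01, -0.01, 0.01], [-0.01, -0.03, -0.03, 0.05], [0.01, 0.02, 0.02, -0.03]]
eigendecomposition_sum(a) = [[(-0.04+0.1j), 0.17+0.02j, -0.08+0.11j, 0.05+0.11j], [-0.17+0.02j, (0.11+0.23j), -0.21-0.01j, (-0.1+0.16j)], [(0.03+0.08j), 0.11-0.08j, (0.02+0.11j), 0.09+0.03j], [(0.01+0.08j), (0.11-0.05j), (-0.01+0.1j), 0.07+0.05j]] + [[-0.04-0.10j, 0.17-0.02j, -0.08-0.11j, 0.05-0.11j], [(-0.17-0.02j), 0.11-0.23j, -0.21+0.01j, -0.10-0.16j], [0.03-0.08j, (0.11+0.08j), 0.02-0.11j, (0.09-0.03j)], [0.01-0.08j, (0.11+0.05j), -0.01-0.10j, 0.07-0.05j]] + [[(-0.41+0j),0.17-0.00j,(0.34+0j),(0.11-0j)],[(-0.24+0j),(0.1-0j),(0.2+0j),0.06-0.00j],[0.00-0.00j,-0.00+0.00j,(-0-0j),-0.00+0.00j],[0.41-0.00j,-0.17+0.00j,(-0.35-0j),-0.11+0.00j]] + [[0.04-0.00j, (-0.02+0j), (-0.07+0j), 0.03+0.00j],[0.06-0.00j, -0.03+0.00j, -0.11+0.00j, 0.04+0.00j],[0.05-0.00j, (-0.02+0j), -0.08+0.00j, 0.03+0.00j],[(-0.1+0j), (0.05-0j), (0.16-0j), (-0.07-0j)]]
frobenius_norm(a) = 1.11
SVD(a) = [[-0.73, 0.57, -0.00, -0.38],[-0.65, -0.71, 0.21, 0.18],[-0.07, 0.41, 0.53, 0.74],[0.21, -0.08, 0.82, -0.53]] @ diag([0.9152068318970141, 0.4515282060063566, 0.42279154475498554, 0.08640627126201429]) @ [[0.79,-0.58,0.1,-0.15], [0.26,0.30,0.66,0.64], [0.52,0.57,-0.61,0.16], [-0.17,-0.5,-0.42,0.74]]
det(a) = 0.02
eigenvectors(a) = [[(0.24-0.4j), (0.24+0.4j), -0.65+0.00j, -0.31+0.00j], [(0.73+0j), (0.73-0j), -0.38+0.00j, -0.49+0.00j], [(-0.07-0.37j), (-0.07+0.37j), 0j, (-0.35+0j)], [(0.01-0.34j), 0.01+0.34j, (0.65+0j), (0.74+0j)]]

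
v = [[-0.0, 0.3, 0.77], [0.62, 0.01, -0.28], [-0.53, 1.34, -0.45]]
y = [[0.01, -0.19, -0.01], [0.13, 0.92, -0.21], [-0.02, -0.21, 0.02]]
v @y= [[0.02, 0.11, -0.05], [0.01, -0.05, -0.01], [0.18, 1.43, -0.29]]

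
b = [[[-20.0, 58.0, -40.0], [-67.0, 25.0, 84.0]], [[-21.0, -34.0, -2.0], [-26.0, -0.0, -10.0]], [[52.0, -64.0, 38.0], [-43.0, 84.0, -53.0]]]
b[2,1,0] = -43.0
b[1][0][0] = -21.0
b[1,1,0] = -26.0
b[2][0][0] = 52.0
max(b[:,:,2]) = 84.0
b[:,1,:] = [[-67.0, 25.0, 84.0], [-26.0, -0.0, -10.0], [-43.0, 84.0, -53.0]]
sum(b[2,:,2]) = -15.0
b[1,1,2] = -10.0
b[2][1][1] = 84.0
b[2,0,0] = 52.0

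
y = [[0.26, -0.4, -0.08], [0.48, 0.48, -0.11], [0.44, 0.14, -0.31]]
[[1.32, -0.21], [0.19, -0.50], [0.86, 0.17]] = y @ [[2.07, -1.73], [-1.83, -0.00], [-0.67, -3.01]]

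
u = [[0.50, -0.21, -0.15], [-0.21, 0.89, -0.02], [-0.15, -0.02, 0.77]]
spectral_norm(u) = 0.99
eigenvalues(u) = [0.36, 0.99, 0.81]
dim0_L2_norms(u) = [0.56, 0.91, 0.78]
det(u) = 0.29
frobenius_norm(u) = 1.33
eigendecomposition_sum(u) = [[0.27, 0.11, 0.1], [0.11, 0.05, 0.04], [0.10, 0.04, 0.04]] + [[0.19, -0.38, -0.10], [-0.38, 0.75, 0.19], [-0.1, 0.19, 0.05]] + [[0.04, 0.06, -0.16], [0.06, 0.09, -0.25], [-0.16, -0.25, 0.68]]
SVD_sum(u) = [[0.19, -0.38, -0.10], [-0.38, 0.75, 0.19], [-0.1, 0.19, 0.05]] + [[0.04, 0.06, -0.16], [0.06, 0.09, -0.25], [-0.16, -0.25, 0.68]] + [[0.27, 0.11, 0.1],  [0.11, 0.05, 0.04],  [0.10, 0.04, 0.04]]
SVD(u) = [[0.44, -0.21, -0.87], [-0.87, -0.34, -0.36], [-0.22, 0.92, -0.33]] @ diag([0.9909593350172121, 0.8121950545737382, 0.3568456104090497]) @ [[0.44, -0.87, -0.22], [-0.21, -0.34, 0.92], [-0.87, -0.36, -0.33]]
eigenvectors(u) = [[0.87, 0.44, -0.21], [0.36, -0.87, -0.34], [0.33, -0.22, 0.92]]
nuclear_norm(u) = 2.16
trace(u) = 2.16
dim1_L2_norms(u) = [0.56, 0.91, 0.78]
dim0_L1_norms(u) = [0.86, 1.12, 0.94]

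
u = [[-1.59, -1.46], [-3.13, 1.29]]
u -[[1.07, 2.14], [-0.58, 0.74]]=[[-2.66, -3.60], [-2.55, 0.55]]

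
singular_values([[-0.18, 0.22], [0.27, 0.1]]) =[0.33, 0.24]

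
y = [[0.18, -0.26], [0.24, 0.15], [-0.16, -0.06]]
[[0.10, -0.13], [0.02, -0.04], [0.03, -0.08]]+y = [[0.28, -0.39], [0.26, 0.11], [-0.13, -0.14]]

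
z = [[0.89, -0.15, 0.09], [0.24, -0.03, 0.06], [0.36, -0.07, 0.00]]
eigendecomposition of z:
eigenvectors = [[0.9, -0.18, -0.18], [0.26, -0.96, -0.73], [0.35, 0.23, 0.66]]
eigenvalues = [0.88, 0.0, -0.02]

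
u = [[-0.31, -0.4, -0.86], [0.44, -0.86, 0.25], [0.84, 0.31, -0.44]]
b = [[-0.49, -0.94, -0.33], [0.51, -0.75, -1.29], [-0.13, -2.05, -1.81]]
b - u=[[-0.18, -0.54, 0.53], [0.07, 0.11, -1.54], [-0.97, -2.36, -1.37]]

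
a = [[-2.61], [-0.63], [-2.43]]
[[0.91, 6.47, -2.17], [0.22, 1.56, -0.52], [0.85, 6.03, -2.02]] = a @ [[-0.35, -2.48, 0.83]]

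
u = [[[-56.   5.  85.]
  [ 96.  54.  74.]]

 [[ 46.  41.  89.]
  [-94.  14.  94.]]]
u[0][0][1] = 5.0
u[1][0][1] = 41.0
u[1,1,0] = -94.0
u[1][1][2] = 94.0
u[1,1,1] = 14.0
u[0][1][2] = 74.0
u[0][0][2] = 85.0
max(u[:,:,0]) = 96.0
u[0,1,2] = 74.0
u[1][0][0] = 46.0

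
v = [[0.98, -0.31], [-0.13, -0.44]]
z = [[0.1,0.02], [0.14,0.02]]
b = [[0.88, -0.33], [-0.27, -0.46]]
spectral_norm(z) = 0.17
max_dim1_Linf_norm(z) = 0.14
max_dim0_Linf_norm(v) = 0.98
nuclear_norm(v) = 1.49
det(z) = -0.00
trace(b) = 0.42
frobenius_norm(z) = 0.17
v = z + b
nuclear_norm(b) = 1.47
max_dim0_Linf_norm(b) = 0.88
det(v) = -0.47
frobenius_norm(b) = 1.08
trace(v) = 0.54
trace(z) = 0.12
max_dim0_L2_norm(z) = 0.17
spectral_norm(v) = 1.03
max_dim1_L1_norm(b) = 1.21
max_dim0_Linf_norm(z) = 0.14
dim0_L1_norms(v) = [1.11, 0.75]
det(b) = -0.49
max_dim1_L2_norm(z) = 0.14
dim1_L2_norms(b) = [0.94, 0.53]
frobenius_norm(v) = 1.13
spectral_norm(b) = 0.95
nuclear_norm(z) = 0.18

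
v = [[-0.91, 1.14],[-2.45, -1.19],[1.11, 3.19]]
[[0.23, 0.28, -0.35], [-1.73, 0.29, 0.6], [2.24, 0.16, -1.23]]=v @ [[0.44, -0.17, -0.07], [0.55, 0.11, -0.36]]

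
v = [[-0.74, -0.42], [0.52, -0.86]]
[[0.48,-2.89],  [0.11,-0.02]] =v @[[-0.43,2.90], [-0.39,1.78]]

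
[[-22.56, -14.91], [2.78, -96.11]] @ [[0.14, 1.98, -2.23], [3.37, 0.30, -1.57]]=[[-53.41, -49.14, 73.72], [-323.5, -23.33, 144.69]]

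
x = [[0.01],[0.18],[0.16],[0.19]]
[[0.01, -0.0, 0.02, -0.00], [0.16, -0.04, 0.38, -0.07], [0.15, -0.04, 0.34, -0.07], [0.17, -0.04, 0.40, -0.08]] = x@[[0.91, -0.22, 2.11, -0.41]]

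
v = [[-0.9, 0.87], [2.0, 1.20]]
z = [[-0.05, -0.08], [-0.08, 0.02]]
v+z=[[-0.95, 0.79], [1.92, 1.22]]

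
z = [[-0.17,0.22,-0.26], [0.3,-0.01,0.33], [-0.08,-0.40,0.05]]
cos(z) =[[0.94, -0.03, -0.05], [0.04, 1.03, 0.03], [0.06, 0.02, 1.05]]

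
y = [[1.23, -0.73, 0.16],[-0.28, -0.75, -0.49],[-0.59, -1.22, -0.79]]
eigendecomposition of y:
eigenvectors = [[0.09, 0.97, -0.36], [0.52, -0.08, -0.4], [0.85, -0.23, 0.84]]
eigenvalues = [-1.6, 1.25, 0.04]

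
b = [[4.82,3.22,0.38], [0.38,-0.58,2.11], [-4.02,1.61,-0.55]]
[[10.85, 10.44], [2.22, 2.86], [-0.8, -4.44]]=b @ [[0.80, 1.34],[2.0, 1.07],[1.46, 1.41]]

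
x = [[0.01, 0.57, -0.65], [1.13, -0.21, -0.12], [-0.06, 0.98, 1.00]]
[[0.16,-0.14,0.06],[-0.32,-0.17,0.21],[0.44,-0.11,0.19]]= x @ [[-0.21,-0.18,0.22],  [0.36,-0.18,0.16],  [0.07,0.06,0.05]]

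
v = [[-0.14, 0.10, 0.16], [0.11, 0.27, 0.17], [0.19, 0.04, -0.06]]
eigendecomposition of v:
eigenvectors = [[0.27, 0.74, 0.37], [0.94, 0.06, -0.6], [0.22, -0.67, 0.71]]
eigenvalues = [0.34, -0.28, 0.0]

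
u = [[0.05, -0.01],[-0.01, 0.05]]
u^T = [[0.05,-0.01], [-0.01,0.05]]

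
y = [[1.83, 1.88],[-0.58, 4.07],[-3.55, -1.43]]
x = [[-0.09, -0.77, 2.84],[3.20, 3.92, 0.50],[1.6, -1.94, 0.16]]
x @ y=[[-9.8, -7.36], [1.81, 21.26], [3.49, -5.12]]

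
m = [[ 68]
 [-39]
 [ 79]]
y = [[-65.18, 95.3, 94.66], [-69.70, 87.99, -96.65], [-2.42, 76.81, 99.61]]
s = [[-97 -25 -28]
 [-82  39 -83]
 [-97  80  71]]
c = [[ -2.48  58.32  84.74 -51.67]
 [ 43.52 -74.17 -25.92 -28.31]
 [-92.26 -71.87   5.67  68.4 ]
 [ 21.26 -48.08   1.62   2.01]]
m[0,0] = 68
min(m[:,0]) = -39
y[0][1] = 95.3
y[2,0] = -2.42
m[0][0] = 68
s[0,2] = -28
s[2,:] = [-97, 80, 71]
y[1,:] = [-69.7, 87.99, -96.65]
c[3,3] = 2.01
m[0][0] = 68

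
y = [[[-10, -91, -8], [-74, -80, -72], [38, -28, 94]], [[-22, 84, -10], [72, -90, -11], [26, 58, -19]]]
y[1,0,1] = 84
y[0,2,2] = 94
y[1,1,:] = [72, -90, -11]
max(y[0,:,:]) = 94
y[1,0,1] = 84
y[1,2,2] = -19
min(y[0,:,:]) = -91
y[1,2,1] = 58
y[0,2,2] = 94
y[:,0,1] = [-91, 84]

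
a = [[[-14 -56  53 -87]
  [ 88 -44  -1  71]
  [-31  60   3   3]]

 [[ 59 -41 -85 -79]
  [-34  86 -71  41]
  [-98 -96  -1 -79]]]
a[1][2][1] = -96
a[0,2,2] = 3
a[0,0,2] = 53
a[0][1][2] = -1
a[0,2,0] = -31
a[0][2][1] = 60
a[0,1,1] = -44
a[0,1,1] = -44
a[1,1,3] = 41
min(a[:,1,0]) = -34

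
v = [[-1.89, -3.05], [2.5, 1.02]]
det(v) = 5.70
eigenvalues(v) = [(-0.44+2.35j), (-0.44-2.35j)]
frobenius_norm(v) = 4.49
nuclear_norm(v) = 5.62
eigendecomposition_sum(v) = [[(-0.94+1.04j),-1.52-0.28j], [(1.25+0.23j),(0.51+1.31j)]] + [[-0.94-1.04j, -1.52+0.28j], [(1.25-0.23j), (0.51-1.31j)]]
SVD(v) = [[-0.82,0.58],[0.58,0.82]] @ diag([4.289647620234472, 1.3281277401728844]) @ [[0.7,0.72], [0.72,-0.7]]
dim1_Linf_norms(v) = [3.05, 2.5]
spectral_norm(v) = 4.29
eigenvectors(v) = [[0.74+0.00j, 0.74-0.00j],[-0.35-0.57j, -0.35+0.57j]]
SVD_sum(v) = [[-2.44, -2.52], [1.72, 1.78]] + [[0.55, -0.53], [0.78, -0.76]]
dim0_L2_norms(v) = [3.13, 3.22]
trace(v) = -0.87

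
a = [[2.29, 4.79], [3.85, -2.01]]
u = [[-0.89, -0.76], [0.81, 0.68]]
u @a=[[-4.96, -2.74], [4.47, 2.51]]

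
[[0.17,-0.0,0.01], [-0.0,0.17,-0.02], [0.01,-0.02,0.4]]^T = [[0.17, -0.00, 0.01], [-0.00, 0.17, -0.02], [0.01, -0.02, 0.4]]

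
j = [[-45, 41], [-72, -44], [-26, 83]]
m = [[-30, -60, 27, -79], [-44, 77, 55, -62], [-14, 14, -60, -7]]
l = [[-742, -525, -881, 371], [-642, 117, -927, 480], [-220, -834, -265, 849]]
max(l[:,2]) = -265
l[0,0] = -742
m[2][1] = 14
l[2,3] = 849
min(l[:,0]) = -742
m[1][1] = 77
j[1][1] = -44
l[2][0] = -220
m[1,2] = 55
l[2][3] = 849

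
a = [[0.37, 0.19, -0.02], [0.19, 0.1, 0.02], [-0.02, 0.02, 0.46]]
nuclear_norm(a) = 0.93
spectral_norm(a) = 0.47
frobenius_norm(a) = 0.66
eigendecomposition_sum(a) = [[0.00, -0.00, 0.0], [-0.00, 0.00, -0.00], [0.00, -0.00, 0.0]] + [[0.26, 0.12, -0.2], [0.12, 0.06, -0.09], [-0.2, -0.09, 0.15]] + [[0.11, 0.07, 0.18], [0.07, 0.04, 0.11], [0.18, 0.11, 0.31]]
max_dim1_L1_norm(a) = 0.58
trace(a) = 0.93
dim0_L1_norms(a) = [0.58, 0.31, 0.5]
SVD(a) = [[-0.75, -0.48, 0.46], [-0.35, -0.3, -0.89], [0.57, -0.82, 0.06]] @ diag([0.4740064433210947, 0.45565093470799667, 0.00034262197090879784]) @ [[-0.75, -0.35, 0.57], [-0.48, -0.30, -0.82], [0.46, -0.89, 0.06]]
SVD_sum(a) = [[0.26, 0.12, -0.20], [0.12, 0.06, -0.09], [-0.20, -0.09, 0.15]] + [[0.11, 0.07, 0.18],[0.07, 0.04, 0.11],[0.18, 0.11, 0.31]] + [[0.0,-0.00,0.00], [-0.0,0.00,-0.00], [0.00,-0.00,0.0]]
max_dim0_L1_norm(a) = 0.58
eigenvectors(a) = [[0.46, -0.75, 0.48], [-0.89, -0.35, 0.3], [0.06, 0.57, 0.82]]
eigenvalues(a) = [0.0, 0.47, 0.46]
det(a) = 0.00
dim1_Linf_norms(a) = [0.37, 0.19, 0.46]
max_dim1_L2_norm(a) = 0.46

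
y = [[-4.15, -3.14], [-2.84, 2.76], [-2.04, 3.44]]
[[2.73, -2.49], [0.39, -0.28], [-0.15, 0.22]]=y@[[-0.43, 0.38],[-0.30, 0.29]]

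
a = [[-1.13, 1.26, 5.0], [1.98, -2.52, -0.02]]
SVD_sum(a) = [[-1.57, 1.83, 4.62], [0.45, -0.53, -1.33]] + [[0.44, -0.57, 0.38], [1.53, -1.99, 1.31]]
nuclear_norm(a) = 8.37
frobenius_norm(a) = 6.18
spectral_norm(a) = 5.43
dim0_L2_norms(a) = [2.28, 2.82, 5.0]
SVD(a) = [[-0.96, 0.28], [0.28, 0.96]] @ diag([5.426700094480975, 2.947308277829139]) @ [[0.3, -0.35, -0.89], [0.54, -0.7, 0.46]]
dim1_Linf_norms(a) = [5.0, 2.52]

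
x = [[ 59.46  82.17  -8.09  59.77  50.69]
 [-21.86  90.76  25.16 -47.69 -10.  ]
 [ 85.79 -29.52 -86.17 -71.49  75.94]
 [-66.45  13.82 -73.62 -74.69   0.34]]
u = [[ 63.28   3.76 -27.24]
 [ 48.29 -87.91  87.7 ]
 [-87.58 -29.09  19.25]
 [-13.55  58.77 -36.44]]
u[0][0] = 63.28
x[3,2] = -73.62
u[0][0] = 63.28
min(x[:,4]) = -10.0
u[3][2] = -36.44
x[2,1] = -29.52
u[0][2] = -27.24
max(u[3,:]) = 58.77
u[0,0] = 63.28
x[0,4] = 50.69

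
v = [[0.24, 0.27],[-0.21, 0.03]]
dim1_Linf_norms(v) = [0.27, 0.21]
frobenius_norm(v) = 0.42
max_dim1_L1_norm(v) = 0.51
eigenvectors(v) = [[0.75+0.00j, 0.75-0.00j], [(-0.29+0.59j), -0.29-0.59j]]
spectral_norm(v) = 0.38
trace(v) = 0.27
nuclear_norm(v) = 0.55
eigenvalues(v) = [(0.14+0.21j), (0.14-0.21j)]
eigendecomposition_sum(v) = [[(0.12+0.07j), (0.14-0.09j)], [-0.10+0.07j, (0.02+0.14j)]] + [[(0.12-0.07j), 0.13+0.09j], [-0.10-0.07j, (0.02-0.14j)]]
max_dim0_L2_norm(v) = 0.32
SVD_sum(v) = [[0.28, 0.22], [-0.11, -0.09]] + [[-0.04, 0.05], [-0.1, 0.12]]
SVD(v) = [[-0.92,0.38], [0.38,0.92]] @ diag([0.384565044599495, 0.16616174792107954]) @ [[-0.78, -0.62], [-0.62, 0.78]]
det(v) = 0.06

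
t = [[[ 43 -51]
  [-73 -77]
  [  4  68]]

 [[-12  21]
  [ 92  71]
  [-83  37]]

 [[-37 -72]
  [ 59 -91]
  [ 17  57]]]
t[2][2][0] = 17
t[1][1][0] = 92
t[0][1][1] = -77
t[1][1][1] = 71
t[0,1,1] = -77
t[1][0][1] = 21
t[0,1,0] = -73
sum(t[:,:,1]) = -37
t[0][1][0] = -73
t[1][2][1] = 37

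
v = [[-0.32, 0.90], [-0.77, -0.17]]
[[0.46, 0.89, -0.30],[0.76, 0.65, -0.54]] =v@[[-1.02, -0.99, 0.72], [0.15, 0.64, -0.08]]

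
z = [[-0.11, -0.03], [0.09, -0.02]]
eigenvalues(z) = [(-0.06+0.03j), (-0.06-0.03j)]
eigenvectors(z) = [[(0.43-0.25j),  0.43+0.25j], [(-0.87+0j),  (-0.87-0j)]]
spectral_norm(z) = 0.14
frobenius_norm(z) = 0.15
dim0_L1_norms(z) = [0.2, 0.05]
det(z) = 0.00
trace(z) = -0.13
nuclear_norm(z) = 0.18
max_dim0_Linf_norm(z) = 0.11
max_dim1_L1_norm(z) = 0.14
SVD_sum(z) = [[-0.11, -0.01], [0.09, 0.01]] + [[0.00, -0.02], [0.0, -0.03]]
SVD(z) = [[-0.79, 0.62], [0.62, 0.79]] @ diag([0.1425422991967305, 0.03437576093281082]) @ [[1.0, 0.08], [0.08, -1.0]]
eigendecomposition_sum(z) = [[(-0.06-0.04j),  (-0.01-0.04j)], [0.04+0.11j,  (-0.01+0.07j)]] + [[-0.06+0.04j, -0.02+0.04j], [0.04-0.11j, (-0.01-0.07j)]]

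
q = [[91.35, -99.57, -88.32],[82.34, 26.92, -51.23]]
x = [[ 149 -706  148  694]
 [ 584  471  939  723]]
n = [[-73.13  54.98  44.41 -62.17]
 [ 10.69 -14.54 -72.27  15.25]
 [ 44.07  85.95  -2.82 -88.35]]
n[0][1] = 54.98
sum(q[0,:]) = -96.53999999999999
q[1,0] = 82.34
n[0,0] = -73.13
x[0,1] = -706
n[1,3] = 15.25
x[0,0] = 149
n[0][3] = -62.17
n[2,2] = -2.82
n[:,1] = [54.98, -14.54, 85.95]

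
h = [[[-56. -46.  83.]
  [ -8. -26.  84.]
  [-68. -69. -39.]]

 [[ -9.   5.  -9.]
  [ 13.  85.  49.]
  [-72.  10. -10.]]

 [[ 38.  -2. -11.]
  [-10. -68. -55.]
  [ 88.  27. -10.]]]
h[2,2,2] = -10.0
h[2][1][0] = -10.0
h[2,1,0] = -10.0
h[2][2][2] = -10.0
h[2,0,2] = -11.0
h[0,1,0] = -8.0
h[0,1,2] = 84.0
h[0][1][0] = -8.0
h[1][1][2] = 49.0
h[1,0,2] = -9.0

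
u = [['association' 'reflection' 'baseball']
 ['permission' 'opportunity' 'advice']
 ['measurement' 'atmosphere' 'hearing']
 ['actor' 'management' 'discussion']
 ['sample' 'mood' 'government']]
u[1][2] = 'advice'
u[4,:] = ['sample', 'mood', 'government']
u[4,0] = 'sample'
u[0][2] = 'baseball'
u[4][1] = 'mood'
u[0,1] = 'reflection'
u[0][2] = 'baseball'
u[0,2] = 'baseball'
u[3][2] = 'discussion'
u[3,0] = 'actor'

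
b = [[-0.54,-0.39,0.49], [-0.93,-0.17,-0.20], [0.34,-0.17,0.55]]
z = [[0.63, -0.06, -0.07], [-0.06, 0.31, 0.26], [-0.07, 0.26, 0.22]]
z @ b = [[-0.31, -0.22, 0.28], [-0.17, -0.07, 0.05], [-0.13, -0.05, 0.03]]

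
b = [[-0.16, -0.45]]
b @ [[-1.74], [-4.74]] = [[2.41]]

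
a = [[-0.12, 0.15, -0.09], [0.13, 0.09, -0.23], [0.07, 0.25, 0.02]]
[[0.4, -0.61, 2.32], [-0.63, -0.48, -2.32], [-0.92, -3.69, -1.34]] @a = [[0.04,0.59,0.15], [-0.15,-0.72,0.12], [-0.46,-0.81,0.9]]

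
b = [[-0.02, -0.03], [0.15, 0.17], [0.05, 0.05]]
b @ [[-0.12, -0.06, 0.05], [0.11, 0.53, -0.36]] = [[-0.0, -0.01, 0.01],[0.0, 0.08, -0.05],[-0.00, 0.02, -0.02]]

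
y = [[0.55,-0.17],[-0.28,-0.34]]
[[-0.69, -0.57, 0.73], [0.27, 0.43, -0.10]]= y @ [[-1.19, -1.14, 1.13], [0.19, -0.32, -0.65]]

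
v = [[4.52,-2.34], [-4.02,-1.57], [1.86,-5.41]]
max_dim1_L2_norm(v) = 5.72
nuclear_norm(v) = 12.20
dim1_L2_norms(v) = [5.09, 4.32, 5.72]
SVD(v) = [[-0.68, 0.26], [0.26, -0.78], [-0.69, -0.56]] @ diag([7.282017753658513, 4.922521450984466]) @ [[-0.74, 0.67], [0.67, 0.74]]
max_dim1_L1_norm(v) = 7.27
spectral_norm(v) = 7.28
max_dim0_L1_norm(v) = 10.4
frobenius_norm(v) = 8.79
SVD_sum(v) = [[3.65, -3.30], [-1.43, 1.29], [3.71, -3.36]] + [[0.87, 0.96], [-2.59, -2.86], [-1.85, -2.05]]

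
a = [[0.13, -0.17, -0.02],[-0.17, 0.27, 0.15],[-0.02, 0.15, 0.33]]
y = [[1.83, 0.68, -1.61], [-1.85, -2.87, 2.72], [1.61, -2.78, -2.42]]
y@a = [[0.15, -0.37, -0.47], [0.19, -0.05, 0.50], [0.73, -1.39, -1.25]]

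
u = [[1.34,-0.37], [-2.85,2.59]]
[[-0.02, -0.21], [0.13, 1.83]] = u@[[0.0, 0.05], [0.05, 0.76]]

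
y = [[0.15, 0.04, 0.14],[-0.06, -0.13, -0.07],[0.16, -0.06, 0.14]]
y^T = [[0.15, -0.06, 0.16], [0.04, -0.13, -0.06], [0.14, -0.07, 0.14]]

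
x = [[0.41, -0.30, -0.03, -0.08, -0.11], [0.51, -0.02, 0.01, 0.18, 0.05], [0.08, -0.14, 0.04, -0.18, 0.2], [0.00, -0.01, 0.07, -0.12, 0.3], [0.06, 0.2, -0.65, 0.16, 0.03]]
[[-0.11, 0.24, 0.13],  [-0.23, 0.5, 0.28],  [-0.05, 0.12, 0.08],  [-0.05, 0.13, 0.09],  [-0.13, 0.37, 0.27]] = x @ [[-0.41, 0.87, 0.48], [-0.09, 0.17, 0.08], [0.1, -0.37, -0.3], [-0.08, 0.18, 0.1], [-0.24, 0.61, 0.40]]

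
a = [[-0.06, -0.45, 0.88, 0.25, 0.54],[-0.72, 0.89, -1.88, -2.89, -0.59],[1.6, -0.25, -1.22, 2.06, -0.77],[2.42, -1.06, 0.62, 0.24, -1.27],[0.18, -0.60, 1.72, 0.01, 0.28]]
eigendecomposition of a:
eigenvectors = [[0.25+0.00j, -0.14+0.00j, (-0.07+0.24j), (-0.07-0.24j), (0.54+0j)],[-0.79+0.00j, -0.06+0.00j, 0.67+0.00j, 0.67-0.00j, (0.66+0j)],[(0.25+0j), 0.73+0.00j, (0.39-0.29j), 0.39+0.29j, (0.09+0j)],[0.39+0.00j, -0.38+0.00j, (0.2-0.08j), 0.20+0.08j, (-0.1+0j)],[(0.31+0j), (-0.55+0j), (-0.42+0.16j), -0.42-0.16j, 0.51+0.00j]]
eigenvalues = [(3.35+0j), (-2.02+0j), (-0.6+0.73j), (-0.6-0.73j), 0j]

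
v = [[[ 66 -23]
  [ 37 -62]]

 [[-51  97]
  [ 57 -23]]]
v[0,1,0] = 37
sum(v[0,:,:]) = 18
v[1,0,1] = 97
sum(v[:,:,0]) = 109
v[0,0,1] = -23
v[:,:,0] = [[66, 37], [-51, 57]]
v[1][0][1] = 97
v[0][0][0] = 66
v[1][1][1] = -23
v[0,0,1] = -23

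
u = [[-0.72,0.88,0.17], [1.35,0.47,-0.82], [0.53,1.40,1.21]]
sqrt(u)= [[0.27+0.94j, 0.41-0.33j, 0.09-0.17j], [0.64-0.64j, 0.83+0.23j, (-0.37+0.12j)], [0.22+0.16j, (0.62-0.06j), 1.18-0.03j]]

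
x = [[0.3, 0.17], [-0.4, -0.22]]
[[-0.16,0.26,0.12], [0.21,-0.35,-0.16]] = x@[[-0.37, 0.7, 0.46], [-0.3, 0.32, -0.09]]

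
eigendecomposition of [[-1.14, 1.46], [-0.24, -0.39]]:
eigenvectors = [[(0.93+0j), 0.93-0.00j], [0.24+0.29j, 0.24-0.29j]]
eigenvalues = [(-0.76+0.46j), (-0.76-0.46j)]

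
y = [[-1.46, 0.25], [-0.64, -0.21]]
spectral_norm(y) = 1.60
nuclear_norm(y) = 1.89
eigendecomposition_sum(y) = [[-1.51,0.34], [-0.88,0.20]] + [[0.05, -0.09], [0.24, -0.41]]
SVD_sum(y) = [[-1.47, 0.14], [-0.61, 0.06]] + [[0.01,0.11],[-0.03,-0.27]]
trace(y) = -1.67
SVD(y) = [[-0.92, -0.39], [-0.39, 0.92]] @ diag([1.6008901941788551, 0.29146283842367665]) @ [[1.0, -0.09], [-0.09, -1.00]]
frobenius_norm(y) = 1.63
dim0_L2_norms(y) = [1.59, 0.33]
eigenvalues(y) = [-1.32, -0.35]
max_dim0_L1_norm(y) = 2.1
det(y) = 0.47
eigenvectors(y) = [[-0.87, -0.22], [-0.5, -0.98]]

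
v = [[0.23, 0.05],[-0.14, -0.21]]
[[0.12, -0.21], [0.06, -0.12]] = v @ [[0.68, -1.2], [-0.76, 1.35]]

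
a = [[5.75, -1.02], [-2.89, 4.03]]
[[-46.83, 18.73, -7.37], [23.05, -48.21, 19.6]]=a @ [[-8.17,1.30,-0.48],[-0.14,-11.03,4.52]]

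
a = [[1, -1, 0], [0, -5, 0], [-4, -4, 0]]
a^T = [[1, 0, -4], [-1, -5, -4], [0, 0, 0]]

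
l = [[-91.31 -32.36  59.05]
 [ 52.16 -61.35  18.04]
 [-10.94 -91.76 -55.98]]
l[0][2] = 59.05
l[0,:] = [-91.31, -32.36, 59.05]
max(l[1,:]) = 52.16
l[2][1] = -91.76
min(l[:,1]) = -91.76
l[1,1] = -61.35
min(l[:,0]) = -91.31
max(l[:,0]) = 52.16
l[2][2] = -55.98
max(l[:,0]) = 52.16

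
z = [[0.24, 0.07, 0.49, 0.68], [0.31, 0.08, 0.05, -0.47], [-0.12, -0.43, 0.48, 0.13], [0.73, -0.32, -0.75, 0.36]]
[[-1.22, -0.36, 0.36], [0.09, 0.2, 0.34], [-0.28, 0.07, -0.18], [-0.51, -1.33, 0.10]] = z @ [[-0.99, -0.68, 0.79], [-0.12, 0.43, 0.58], [-0.68, 0.57, 0.36], [-0.94, -0.75, -0.07]]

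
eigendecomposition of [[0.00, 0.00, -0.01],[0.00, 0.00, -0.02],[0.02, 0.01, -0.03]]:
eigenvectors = [[-0.33-0.00j, -0.33+0.00j, 0.45+0.00j], [-0.67+0.00j, (-0.67-0j), (-0.89+0j)], [-0.50+0.44j, (-0.5-0.44j), -0.00+0.00j]]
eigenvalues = [(-0.02+0.01j), (-0.02-0.01j), 0j]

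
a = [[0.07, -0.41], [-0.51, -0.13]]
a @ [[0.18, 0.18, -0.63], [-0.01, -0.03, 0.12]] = [[0.02,0.02,-0.09],[-0.09,-0.09,0.31]]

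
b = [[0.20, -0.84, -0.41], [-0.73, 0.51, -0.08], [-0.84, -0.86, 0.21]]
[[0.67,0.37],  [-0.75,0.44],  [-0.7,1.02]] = b @ [[0.93, -0.87], [-0.25, -0.44], [-0.66, -0.42]]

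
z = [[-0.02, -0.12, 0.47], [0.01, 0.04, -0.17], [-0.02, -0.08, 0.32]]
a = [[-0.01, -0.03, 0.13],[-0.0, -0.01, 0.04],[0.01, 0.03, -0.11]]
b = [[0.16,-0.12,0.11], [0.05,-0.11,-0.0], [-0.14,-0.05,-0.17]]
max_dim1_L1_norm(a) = 0.17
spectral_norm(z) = 0.61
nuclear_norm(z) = 0.62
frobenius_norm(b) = 0.34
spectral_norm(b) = 0.30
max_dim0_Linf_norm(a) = 0.13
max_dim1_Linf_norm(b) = 0.17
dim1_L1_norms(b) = [0.39, 0.16, 0.36]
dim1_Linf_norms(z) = [0.47, 0.17, 0.32]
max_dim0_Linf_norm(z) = 0.47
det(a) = 0.00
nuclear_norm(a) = 0.19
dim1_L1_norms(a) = [0.17, 0.05, 0.15]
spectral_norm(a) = 0.18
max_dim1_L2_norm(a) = 0.13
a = b @ z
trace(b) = -0.12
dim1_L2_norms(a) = [0.13, 0.04, 0.11]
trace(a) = -0.13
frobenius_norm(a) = 0.18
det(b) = 0.00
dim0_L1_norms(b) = [0.35, 0.28, 0.28]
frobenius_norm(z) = 0.61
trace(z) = 0.34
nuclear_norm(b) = 0.47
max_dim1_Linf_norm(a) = 0.13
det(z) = -0.00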